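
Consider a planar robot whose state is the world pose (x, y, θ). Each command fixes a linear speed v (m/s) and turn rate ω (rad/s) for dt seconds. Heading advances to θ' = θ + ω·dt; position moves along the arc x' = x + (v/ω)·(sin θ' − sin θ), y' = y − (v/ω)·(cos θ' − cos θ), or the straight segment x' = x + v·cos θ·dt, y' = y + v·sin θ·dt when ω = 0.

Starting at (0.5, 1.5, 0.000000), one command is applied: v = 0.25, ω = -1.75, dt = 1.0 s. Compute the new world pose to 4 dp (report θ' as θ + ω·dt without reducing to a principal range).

θ' = 0.0000 + -1.75·1.0 = -1.7500
R = v/ω = 0.25/-1.75 = -0.1429
x' = 0.5 + -0.1429·(sin -1.7500 − sin 0.0000) = 0.6406
y' = 1.5 − -0.1429·(cos -1.7500 − cos 0.0000) = 1.3317

(0.6406, 1.3317, -1.7500)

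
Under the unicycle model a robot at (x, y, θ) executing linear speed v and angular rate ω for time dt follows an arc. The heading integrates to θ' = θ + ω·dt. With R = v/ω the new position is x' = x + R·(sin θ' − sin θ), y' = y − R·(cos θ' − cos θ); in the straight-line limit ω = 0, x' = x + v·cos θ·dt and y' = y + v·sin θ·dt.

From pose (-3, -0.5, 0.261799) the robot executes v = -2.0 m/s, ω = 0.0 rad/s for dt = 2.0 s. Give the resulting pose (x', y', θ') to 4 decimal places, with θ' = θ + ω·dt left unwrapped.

(-6.8637, -1.5353, 0.2618)

θ' = 0.2618 + 0.0·2.0 = 0.2618
ω = 0 → straight: x' = -3 + -2.0·cos(0.2618)·2.0 = -6.8637
y' = -0.5 + -2.0·sin(0.2618)·2.0 = -1.5353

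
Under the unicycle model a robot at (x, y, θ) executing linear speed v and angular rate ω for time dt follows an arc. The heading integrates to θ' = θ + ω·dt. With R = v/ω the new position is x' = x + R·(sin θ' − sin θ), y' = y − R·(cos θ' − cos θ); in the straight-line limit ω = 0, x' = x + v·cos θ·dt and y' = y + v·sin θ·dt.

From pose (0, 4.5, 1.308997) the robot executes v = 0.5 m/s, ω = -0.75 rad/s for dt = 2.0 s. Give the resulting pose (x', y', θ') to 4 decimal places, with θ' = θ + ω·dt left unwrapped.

θ' = 1.3090 + -0.75·2.0 = -0.1910
R = v/ω = 0.5/-0.75 = -0.6667
x' = 0 + -0.6667·(sin -0.1910 − sin 1.3090) = 0.7705
y' = 4.5 − -0.6667·(cos -0.1910 − cos 1.3090) = 4.9820

(0.7705, 4.9820, -0.1910)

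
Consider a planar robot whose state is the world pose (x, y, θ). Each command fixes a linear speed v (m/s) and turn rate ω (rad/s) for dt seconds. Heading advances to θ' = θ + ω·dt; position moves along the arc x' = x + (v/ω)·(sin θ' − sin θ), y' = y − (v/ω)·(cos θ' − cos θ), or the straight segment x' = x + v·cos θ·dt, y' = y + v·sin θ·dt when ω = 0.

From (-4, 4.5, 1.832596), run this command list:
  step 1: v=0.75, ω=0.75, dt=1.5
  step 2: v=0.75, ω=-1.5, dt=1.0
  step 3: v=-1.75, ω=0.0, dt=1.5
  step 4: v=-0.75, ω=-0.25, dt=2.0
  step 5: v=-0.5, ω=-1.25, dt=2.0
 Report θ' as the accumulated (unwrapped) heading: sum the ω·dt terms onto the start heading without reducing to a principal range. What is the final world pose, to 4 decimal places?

step 1: θ'=2.9576 (R=1.0000) → pose (-4.7830, 5.2243, 2.9576)
step 2: θ'=1.4576 (R=-0.5000) → pose (-5.1883, 5.7723, 1.4576)
step 3: θ'=1.4576 (straight) → pose (-5.4848, 3.1641, 1.4576)
step 4: θ'=0.9576 (R=3.0000) → pose (-6.0122, 1.7766, 0.9576)
step 5: θ'=-1.5424 (R=0.4000) → pose (-6.7391, 1.9954, -1.5424)

(-6.7391, 1.9954, -1.5424)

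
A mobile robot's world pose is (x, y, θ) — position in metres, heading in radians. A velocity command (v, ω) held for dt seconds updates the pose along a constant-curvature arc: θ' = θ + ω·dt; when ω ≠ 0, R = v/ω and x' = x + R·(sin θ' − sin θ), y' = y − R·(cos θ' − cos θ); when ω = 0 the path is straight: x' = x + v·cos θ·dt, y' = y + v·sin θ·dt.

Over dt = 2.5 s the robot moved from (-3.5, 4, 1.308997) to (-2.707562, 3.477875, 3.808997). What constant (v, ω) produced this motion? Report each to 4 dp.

v = -0.5000, ω = 1.0000

Δθ = 3.808997 − 1.308997 = 2.500000
ω = Δθ/dt = 2.500000/2.5 = 1.0000
R = Δx/(sin θ' − sin θ) = -0.5000
v = R·ω = -0.5000·1.0000 = -0.5000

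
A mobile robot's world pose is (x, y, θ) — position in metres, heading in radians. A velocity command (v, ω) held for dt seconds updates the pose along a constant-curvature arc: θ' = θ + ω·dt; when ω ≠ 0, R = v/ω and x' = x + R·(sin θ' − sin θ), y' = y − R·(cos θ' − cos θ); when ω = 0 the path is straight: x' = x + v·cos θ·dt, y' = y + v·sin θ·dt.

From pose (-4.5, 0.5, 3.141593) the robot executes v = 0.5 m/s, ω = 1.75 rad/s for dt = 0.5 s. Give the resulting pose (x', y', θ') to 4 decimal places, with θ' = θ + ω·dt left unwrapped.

θ' = 3.1416 + 1.75·0.5 = 4.0166
R = v/ω = 0.5/1.75 = 0.2857
x' = -4.5 + 0.2857·(sin 4.0166 − sin 3.1416) = -4.7193
y' = 0.5 − 0.2857·(cos 4.0166 − cos 3.1416) = 0.3974

(-4.7193, 0.3974, 4.0166)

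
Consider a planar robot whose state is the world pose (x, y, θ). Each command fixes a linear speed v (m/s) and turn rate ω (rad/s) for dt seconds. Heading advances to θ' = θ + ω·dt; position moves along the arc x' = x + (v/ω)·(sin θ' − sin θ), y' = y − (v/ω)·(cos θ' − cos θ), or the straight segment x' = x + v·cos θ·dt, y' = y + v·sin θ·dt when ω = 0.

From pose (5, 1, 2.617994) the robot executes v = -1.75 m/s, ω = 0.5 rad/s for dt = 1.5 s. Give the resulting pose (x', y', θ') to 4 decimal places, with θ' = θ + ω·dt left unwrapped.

θ' = 2.6180 + 0.5·1.5 = 3.3680
R = v/ω = -1.75/0.5 = -3.5000
x' = 5 + -3.5000·(sin 3.3680 − sin 2.6180) = 7.5357
y' = 1 − -3.5000·(cos 3.3680 − cos 2.6180) = 0.6204

(7.5357, 0.6204, 3.3680)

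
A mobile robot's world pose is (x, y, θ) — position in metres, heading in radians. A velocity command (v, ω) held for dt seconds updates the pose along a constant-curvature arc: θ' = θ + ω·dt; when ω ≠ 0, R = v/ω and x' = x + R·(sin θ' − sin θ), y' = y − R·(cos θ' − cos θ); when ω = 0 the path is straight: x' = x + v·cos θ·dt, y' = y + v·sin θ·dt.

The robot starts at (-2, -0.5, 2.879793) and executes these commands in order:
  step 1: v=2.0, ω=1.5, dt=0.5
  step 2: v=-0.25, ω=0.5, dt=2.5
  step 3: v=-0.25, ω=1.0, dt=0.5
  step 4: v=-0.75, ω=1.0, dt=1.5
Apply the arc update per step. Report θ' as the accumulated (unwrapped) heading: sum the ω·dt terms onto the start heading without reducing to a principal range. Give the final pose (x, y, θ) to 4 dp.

step 1: θ'=3.6298 (R=1.3333) → pose (-2.9705, -0.6103, 3.6298)
step 2: θ'=4.8798 (R=-0.5000) → pose (-2.7120, -0.0854, 4.8798)
step 3: θ'=5.3798 (R=-0.2500) → pose (-2.7621, 0.0277, 5.3798)
step 4: θ'=6.8798 (R=-0.7500) → pose (-3.7726, 0.1839, 6.8798)

(-3.7726, 0.1839, 6.8798)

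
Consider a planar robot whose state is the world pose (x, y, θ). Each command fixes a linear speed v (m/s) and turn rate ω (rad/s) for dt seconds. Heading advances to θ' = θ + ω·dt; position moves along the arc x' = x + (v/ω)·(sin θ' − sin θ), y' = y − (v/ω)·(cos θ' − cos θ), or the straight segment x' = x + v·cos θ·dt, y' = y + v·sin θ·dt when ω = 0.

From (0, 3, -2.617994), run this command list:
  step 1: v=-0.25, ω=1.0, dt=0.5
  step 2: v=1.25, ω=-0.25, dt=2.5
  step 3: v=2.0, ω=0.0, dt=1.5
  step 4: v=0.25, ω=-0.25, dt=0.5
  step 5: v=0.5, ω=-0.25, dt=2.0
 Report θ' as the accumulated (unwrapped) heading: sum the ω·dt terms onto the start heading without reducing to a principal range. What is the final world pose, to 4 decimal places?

(-6.1129, -0.1490, -3.3680)

step 1: θ'=-2.1180 (R=-0.2500) → pose (0.0885, 3.0864, -2.1180)
step 2: θ'=-2.7430 (R=-5.0000) → pose (-2.2408, 1.0799, -2.7430)
step 3: θ'=-2.7430 (straight) → pose (-5.0056, -0.0845, -2.7430)
step 4: θ'=-2.8680 (R=-1.0000) → pose (-5.1235, -0.1257, -2.8680)
step 5: θ'=-3.3680 (R=-2.0000) → pose (-6.1129, -0.1490, -3.3680)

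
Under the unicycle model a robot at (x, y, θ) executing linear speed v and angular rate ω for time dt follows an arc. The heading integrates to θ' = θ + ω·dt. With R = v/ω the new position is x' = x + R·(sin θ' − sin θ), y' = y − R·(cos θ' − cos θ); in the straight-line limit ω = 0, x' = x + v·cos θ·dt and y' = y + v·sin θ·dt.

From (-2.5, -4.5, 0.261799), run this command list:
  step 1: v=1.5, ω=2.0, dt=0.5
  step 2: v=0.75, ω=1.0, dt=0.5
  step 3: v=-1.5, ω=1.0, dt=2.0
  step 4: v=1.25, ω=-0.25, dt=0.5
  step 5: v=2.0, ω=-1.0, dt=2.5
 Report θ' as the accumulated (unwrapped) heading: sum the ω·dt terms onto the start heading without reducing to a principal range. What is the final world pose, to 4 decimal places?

step 1: θ'=1.2618 (R=0.7500) → pose (-1.9796, -4.0036, 1.2618)
step 2: θ'=1.7618 (R=0.7500) → pose (-1.9578, -3.6332, 1.7618)
step 3: θ'=3.7618 (R=-1.5000) → pose (0.3868, -4.5690, 3.7618)
step 4: θ'=3.6368 (R=-5.0000) → pose (-0.1432, -4.8996, 3.6368)
step 5: θ'=1.1368 (R=-2.0000) → pose (-2.9082, -2.2989, 1.1368)

(-2.9082, -2.2989, 1.1368)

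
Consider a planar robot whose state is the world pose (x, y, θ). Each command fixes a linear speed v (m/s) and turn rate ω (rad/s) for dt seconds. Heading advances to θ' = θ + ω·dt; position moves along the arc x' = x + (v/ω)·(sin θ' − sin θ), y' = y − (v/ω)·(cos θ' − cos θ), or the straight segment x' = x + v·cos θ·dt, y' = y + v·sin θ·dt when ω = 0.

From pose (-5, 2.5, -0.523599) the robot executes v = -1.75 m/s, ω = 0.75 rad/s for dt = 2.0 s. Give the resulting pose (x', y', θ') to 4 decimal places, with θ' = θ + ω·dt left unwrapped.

θ' = -0.5236 + 0.75·2.0 = 0.9764
R = v/ω = -1.75/0.75 = -2.3333
x' = -5 + -2.3333·(sin 0.9764 − sin -0.5236) = -8.0998
y' = 2.5 − -2.3333·(cos 0.9764 − cos -0.5236) = 1.7860

(-8.0998, 1.7860, 0.9764)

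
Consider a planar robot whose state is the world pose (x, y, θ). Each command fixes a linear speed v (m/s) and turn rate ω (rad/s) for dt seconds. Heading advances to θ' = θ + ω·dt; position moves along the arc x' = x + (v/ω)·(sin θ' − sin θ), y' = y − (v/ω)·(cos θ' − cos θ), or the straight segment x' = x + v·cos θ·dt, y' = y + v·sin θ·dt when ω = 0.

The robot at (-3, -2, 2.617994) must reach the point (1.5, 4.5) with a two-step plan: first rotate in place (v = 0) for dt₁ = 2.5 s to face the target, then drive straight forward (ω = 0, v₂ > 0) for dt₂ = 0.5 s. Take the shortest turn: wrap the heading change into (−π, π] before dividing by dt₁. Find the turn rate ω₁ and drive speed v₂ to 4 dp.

ω₁ = -0.6611, v₂ = 15.8114

heading to target = atan2(4.5−-2, 1.5−-3) = 0.9653
Δθ = wrap(0.9653 − 2.6180) = -1.6527; ω₁ = Δθ/dt₁ = -0.6611
distance = √((1.5−-3)² + (4.5−-2)²) = 7.9057; v₂ = distance/dt₂ = 15.8114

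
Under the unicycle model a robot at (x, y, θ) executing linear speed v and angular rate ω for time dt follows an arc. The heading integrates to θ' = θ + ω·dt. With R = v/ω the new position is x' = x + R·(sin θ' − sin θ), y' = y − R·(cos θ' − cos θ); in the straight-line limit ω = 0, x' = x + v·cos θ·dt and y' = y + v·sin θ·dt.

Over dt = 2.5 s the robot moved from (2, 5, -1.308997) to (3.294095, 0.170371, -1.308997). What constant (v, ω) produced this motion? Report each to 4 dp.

Δθ = -1.308997 − -1.308997 = 0.000000
ω = Δθ/dt = 0.000000/2.5 = 0.0000
ω = 0 → v = (Δx·cos θ + Δy·sin θ)/dt = 2.0000

v = 2.0000, ω = 0.0000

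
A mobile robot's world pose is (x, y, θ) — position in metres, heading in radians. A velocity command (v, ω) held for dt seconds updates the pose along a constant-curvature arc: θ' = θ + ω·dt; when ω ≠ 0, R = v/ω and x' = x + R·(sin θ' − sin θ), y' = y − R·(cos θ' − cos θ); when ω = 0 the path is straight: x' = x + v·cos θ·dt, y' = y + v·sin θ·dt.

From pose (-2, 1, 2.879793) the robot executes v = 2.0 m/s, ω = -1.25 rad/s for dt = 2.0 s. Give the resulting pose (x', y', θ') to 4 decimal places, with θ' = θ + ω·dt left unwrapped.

θ' = 2.8798 + -1.25·2.0 = 0.3798
R = v/ω = 2.0/-1.25 = -1.6000
x' = -2 + -1.6000·(sin 0.3798 − sin 2.8798) = -2.1791
y' = 1 − -1.6000·(cos 0.3798 − cos 2.8798) = 4.0315

(-2.1791, 4.0315, 0.3798)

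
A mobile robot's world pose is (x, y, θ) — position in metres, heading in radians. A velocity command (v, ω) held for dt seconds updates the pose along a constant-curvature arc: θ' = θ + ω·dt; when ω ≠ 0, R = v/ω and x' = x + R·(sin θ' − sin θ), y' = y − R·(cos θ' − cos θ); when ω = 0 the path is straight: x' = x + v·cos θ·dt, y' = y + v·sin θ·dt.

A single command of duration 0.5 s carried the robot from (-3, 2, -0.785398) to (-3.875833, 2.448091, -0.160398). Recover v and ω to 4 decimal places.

v = -2.0000, ω = 1.2500

Δθ = -0.160398 − -0.785398 = 0.625000
ω = Δθ/dt = 0.625000/0.5 = 1.2500
R = Δx/(sin θ' − sin θ) = -1.6000
v = R·ω = -1.6000·1.2500 = -2.0000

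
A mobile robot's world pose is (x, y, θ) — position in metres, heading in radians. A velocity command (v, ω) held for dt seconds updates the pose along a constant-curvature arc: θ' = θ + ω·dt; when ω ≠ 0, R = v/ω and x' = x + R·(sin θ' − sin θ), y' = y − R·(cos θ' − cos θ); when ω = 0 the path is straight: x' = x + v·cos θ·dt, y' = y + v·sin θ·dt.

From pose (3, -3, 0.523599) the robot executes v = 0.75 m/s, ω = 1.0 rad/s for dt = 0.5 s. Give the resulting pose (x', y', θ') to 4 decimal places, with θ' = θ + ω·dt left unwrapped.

θ' = 0.5236 + 1.0·0.5 = 1.0236
R = v/ω = 0.75/1.0 = 0.7500
x' = 3 + 0.7500·(sin 1.0236 − sin 0.5236) = 3.2655
y' = -3 − 0.7500·(cos 1.0236 − cos 0.5236) = -2.7407

(3.2655, -2.7407, 1.0236)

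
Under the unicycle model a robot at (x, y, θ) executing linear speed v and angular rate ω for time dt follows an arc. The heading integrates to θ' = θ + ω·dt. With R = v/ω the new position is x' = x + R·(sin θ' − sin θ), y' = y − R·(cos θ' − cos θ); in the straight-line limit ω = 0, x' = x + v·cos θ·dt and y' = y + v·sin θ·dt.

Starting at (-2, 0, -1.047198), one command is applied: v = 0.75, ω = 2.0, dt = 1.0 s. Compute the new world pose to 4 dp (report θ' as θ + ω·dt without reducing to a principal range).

θ' = -1.0472 + 2.0·1.0 = 0.9528
R = v/ω = 0.75/2.0 = 0.3750
x' = -2 + 0.3750·(sin 0.9528 − sin -1.0472) = -1.3696
y' = 0 − 0.3750·(cos 0.9528 − cos -1.0472) = -0.0298

(-1.3696, -0.0298, 0.9528)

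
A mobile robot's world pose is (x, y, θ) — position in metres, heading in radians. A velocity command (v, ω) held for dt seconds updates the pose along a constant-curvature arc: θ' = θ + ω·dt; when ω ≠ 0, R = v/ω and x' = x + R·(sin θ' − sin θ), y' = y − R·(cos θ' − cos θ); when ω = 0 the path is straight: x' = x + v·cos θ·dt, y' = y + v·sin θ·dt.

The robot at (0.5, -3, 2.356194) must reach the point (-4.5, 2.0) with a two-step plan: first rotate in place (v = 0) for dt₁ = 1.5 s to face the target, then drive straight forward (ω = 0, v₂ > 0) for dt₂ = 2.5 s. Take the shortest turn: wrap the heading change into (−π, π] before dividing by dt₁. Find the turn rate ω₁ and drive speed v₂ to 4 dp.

ω₁ = 0.0000, v₂ = 2.8284

heading to target = atan2(2−-3, -4.5−0.5) = 2.3562
Δθ = wrap(2.3562 − 2.3562) = 0.0000; ω₁ = Δθ/dt₁ = 0.0000
distance = √((-4.5−0.5)² + (2−-3)²) = 7.0711; v₂ = distance/dt₂ = 2.8284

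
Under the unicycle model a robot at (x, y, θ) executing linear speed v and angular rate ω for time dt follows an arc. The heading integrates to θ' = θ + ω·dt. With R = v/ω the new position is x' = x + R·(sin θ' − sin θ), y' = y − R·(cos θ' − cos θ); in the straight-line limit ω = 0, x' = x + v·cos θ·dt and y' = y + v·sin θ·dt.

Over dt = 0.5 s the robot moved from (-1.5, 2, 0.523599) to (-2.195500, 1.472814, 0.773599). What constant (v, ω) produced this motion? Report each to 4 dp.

Δθ = 0.773599 − 0.523599 = 0.250000
ω = Δθ/dt = 0.250000/0.5 = 0.5000
R = Δx/(sin θ' − sin θ) = -3.5000
v = R·ω = -3.5000·0.5000 = -1.7500

v = -1.7500, ω = 0.5000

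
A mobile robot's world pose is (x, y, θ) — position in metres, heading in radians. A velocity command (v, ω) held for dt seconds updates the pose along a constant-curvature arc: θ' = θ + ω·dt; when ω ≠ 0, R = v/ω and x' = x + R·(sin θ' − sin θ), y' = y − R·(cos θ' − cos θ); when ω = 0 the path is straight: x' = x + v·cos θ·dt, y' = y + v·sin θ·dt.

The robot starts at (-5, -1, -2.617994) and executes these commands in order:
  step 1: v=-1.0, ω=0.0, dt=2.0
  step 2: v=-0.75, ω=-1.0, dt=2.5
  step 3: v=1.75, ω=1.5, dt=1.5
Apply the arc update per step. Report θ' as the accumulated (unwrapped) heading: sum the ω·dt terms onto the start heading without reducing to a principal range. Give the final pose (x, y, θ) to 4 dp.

step 1: θ'=-2.6180 (straight) → pose (-3.2679, 0.0000, -2.6180)
step 2: θ'=-5.1180 (R=0.7500) → pose (-2.2038, -0.9455, -5.1180)
step 3: θ'=-2.8680 (R=1.1667) → pose (-3.5910, 0.6382, -2.8680)

(-3.5910, 0.6382, -2.8680)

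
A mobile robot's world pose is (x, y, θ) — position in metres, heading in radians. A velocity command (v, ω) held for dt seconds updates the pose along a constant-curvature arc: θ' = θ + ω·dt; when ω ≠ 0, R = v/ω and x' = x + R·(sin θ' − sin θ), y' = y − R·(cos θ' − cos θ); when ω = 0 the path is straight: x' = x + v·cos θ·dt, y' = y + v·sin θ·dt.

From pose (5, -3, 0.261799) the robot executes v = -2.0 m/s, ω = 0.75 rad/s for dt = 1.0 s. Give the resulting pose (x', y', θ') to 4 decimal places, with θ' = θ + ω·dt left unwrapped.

(3.4294, -4.1616, 1.0118)

θ' = 0.2618 + 0.75·1.0 = 1.0118
R = v/ω = -2.0/0.75 = -2.6667
x' = 5 + -2.6667·(sin 1.0118 − sin 0.2618) = 3.4294
y' = -3 − -2.6667·(cos 1.0118 − cos 0.2618) = -4.1616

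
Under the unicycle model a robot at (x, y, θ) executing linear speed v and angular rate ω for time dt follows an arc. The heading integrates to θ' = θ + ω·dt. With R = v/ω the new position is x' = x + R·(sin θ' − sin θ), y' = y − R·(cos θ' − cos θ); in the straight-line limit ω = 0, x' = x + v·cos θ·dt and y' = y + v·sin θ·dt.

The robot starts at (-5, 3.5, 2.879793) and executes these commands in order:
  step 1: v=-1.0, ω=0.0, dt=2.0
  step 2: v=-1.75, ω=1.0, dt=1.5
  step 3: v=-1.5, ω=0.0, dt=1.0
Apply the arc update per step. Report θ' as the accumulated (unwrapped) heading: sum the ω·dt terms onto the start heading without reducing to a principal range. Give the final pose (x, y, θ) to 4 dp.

step 1: θ'=2.8798 (straight) → pose (-3.0681, 2.9824, 2.8798)
step 2: θ'=4.3798 (R=-1.7500) → pose (-0.9611, 4.1014, 4.3798)
step 3: θ'=4.3798 (straight) → pose (-0.4714, 5.5192, 4.3798)

(-0.4714, 5.5192, 4.3798)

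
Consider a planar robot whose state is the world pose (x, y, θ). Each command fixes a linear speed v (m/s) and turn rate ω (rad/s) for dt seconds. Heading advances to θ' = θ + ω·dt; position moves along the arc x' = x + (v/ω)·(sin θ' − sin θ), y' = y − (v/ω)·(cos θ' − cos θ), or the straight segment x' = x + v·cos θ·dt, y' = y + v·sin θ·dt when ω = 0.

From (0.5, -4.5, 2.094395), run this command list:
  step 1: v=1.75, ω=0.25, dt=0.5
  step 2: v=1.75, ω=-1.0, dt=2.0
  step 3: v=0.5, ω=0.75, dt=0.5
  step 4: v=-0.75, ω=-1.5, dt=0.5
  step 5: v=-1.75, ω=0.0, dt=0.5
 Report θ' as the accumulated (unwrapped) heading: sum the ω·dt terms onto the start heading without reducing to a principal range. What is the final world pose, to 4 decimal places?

(0.0364, -0.8521, -0.1556)

step 1: θ'=2.2194 (R=7.0000) → pose (0.0163, -3.7715, 2.2194)
step 2: θ'=0.2194 (R=-1.7500) → pose (1.0301, -1.0063, 0.2194)
step 3: θ'=0.5944 (R=0.6667) → pose (1.2583, -0.9080, 0.5944)
step 4: θ'=-0.1556 (R=0.5000) → pose (0.9009, -0.9877, -0.1556)
step 5: θ'=-0.1556 (straight) → pose (0.0364, -0.8521, -0.1556)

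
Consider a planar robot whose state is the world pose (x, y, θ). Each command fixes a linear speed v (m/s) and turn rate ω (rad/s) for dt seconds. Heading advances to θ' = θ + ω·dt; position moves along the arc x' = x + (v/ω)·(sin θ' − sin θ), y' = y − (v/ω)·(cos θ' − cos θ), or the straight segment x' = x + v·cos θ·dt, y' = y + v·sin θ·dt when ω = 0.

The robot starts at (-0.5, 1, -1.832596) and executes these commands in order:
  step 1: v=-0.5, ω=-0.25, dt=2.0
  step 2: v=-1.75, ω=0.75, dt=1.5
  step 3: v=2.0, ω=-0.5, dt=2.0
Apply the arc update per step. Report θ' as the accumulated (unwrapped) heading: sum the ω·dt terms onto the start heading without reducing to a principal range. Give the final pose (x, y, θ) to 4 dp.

(-0.0457, 0.5027, -2.2076)

step 1: θ'=-2.3326 (R=2.0000) → pose (-0.0153, 1.8628, -2.3326)
step 2: θ'=-1.2076 (R=-2.3333) → pose (0.4774, 4.3023, -1.2076)
step 3: θ'=-2.2076 (R=-4.0000) → pose (-0.0457, 0.5027, -2.2076)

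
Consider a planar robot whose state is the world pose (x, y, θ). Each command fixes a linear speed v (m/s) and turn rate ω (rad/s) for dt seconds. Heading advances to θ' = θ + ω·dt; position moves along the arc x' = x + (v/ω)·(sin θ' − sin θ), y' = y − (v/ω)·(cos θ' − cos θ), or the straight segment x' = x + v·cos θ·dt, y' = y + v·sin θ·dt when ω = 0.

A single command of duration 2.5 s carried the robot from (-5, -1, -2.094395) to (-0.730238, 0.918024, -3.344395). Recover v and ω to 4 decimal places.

v = -2.0000, ω = -0.5000

Δθ = -3.344395 − -2.094395 = -1.250000
ω = Δθ/dt = -1.250000/2.5 = -0.5000
R = Δx/(sin θ' − sin θ) = 4.0000
v = R·ω = 4.0000·-0.5000 = -2.0000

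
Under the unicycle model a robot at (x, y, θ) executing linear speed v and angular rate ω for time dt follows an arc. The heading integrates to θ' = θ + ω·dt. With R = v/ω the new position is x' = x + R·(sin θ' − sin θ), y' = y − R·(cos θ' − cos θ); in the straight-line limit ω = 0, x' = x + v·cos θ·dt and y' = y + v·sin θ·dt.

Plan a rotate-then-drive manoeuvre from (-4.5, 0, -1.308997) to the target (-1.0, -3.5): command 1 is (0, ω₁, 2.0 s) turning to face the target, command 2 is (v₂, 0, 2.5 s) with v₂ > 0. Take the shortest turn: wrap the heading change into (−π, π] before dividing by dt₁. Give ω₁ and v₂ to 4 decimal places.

ω₁ = 0.2618, v₂ = 1.9799

heading to target = atan2(-3.5−0, -1−-4.5) = -0.7854
Δθ = wrap(-0.7854 − -1.3090) = 0.5236; ω₁ = Δθ/dt₁ = 0.2618
distance = √((-1−-4.5)² + (-3.5−0)²) = 4.9497; v₂ = distance/dt₂ = 1.9799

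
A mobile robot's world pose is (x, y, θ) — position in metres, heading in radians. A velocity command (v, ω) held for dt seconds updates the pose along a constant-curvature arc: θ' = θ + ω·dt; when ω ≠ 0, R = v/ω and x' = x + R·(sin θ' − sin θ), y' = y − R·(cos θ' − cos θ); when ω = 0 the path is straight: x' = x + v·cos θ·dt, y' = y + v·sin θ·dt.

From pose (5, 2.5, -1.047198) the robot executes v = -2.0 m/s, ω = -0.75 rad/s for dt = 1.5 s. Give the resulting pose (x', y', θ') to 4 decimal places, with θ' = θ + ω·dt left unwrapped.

θ' = -1.0472 + -0.75·1.5 = -2.1722
R = v/ω = -2.0/-0.75 = 2.6667
x' = 5 + 2.6667·(sin -2.1722 − sin -1.0472) = 5.1106
y' = 2.5 − 2.6667·(cos -2.1722 − cos -1.0472) = 5.3421

(5.1106, 5.3421, -2.1722)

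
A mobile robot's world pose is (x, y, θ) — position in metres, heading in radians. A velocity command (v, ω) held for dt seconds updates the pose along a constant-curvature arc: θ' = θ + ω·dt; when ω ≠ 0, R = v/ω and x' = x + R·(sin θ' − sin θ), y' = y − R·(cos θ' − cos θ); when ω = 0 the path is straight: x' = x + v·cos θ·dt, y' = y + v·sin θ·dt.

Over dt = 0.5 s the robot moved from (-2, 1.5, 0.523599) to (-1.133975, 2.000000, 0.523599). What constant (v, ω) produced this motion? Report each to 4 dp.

Δθ = 0.523599 − 0.523599 = 0.000000
ω = Δθ/dt = 0.000000/0.5 = 0.0000
ω = 0 → v = (Δx·cos θ + Δy·sin θ)/dt = 2.0000

v = 2.0000, ω = 0.0000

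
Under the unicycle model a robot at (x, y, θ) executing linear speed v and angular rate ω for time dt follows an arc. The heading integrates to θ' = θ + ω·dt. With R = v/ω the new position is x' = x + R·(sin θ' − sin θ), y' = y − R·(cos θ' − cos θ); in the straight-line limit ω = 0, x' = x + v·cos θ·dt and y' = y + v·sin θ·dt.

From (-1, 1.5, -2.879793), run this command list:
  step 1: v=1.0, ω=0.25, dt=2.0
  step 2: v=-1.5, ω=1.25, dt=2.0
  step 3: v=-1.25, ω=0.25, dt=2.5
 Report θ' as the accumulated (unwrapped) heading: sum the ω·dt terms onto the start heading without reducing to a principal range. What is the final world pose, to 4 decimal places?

(-6.4888, 1.3012, 0.7452)

step 1: θ'=-2.3798 (R=4.0000) → pose (-2.7256, 0.5307, -2.3798)
step 2: θ'=0.1202 (R=-1.2000) → pose (-3.6978, 2.5903, 0.1202)
step 3: θ'=0.7452 (R=-5.0000) → pose (-6.4888, 1.3012, 0.7452)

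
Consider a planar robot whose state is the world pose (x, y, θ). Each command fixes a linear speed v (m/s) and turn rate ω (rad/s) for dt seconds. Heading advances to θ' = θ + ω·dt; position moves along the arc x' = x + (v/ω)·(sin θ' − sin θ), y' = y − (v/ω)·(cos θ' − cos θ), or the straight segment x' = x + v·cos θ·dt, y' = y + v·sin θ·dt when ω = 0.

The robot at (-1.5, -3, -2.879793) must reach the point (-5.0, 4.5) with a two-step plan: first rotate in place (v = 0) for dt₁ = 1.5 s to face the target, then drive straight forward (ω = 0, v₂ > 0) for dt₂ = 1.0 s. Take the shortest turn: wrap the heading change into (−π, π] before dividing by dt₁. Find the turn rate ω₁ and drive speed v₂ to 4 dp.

ω₁ = -0.9306, v₂ = 8.2765

heading to target = atan2(4.5−-3, -5−-1.5) = 2.0074
Δθ = wrap(2.0074 − -2.8798) = -1.3960; ω₁ = Δθ/dt₁ = -0.9306
distance = √((-5−-1.5)² + (4.5−-3)²) = 8.2765; v₂ = distance/dt₂ = 8.2765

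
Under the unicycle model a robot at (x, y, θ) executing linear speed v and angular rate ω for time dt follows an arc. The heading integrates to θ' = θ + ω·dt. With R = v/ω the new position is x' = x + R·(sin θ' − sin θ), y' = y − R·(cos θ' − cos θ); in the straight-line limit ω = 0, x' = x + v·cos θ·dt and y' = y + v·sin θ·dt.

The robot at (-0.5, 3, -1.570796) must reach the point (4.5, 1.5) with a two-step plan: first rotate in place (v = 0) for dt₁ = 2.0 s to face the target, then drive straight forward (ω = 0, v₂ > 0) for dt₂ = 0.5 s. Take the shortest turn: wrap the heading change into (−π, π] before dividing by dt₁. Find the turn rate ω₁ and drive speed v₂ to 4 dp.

ω₁ = 0.6397, v₂ = 10.4403

heading to target = atan2(1.5−3, 4.5−-0.5) = -0.2915
Δθ = wrap(-0.2915 − -1.5708) = 1.2793; ω₁ = Δθ/dt₁ = 0.6397
distance = √((4.5−-0.5)² + (1.5−3)²) = 5.2202; v₂ = distance/dt₂ = 10.4403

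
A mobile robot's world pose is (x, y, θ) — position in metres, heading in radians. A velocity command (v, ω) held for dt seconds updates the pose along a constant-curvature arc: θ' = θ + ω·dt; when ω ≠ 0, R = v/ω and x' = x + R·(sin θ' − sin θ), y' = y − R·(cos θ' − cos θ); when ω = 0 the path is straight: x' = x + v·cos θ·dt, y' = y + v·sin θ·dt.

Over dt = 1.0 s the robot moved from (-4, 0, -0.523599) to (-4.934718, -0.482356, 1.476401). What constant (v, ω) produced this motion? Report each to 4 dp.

v = -1.2500, ω = 2.0000

Δθ = 1.476401 − -0.523599 = 2.000000
ω = Δθ/dt = 2.000000/1.0 = 2.0000
R = Δx/(sin θ' − sin θ) = -0.6250
v = R·ω = -0.6250·2.0000 = -1.2500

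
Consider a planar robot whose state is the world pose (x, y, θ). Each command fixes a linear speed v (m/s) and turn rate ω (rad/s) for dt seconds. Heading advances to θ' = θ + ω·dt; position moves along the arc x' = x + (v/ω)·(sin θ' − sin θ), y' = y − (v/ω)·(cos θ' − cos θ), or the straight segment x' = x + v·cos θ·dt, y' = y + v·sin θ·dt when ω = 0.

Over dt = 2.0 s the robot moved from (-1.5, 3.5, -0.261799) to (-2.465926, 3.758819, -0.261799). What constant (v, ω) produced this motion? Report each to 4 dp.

Δθ = -0.261799 − -0.261799 = 0.000000
ω = Δθ/dt = 0.000000/2.0 = 0.0000
ω = 0 → v = (Δx·cos θ + Δy·sin θ)/dt = -0.5000

v = -0.5000, ω = 0.0000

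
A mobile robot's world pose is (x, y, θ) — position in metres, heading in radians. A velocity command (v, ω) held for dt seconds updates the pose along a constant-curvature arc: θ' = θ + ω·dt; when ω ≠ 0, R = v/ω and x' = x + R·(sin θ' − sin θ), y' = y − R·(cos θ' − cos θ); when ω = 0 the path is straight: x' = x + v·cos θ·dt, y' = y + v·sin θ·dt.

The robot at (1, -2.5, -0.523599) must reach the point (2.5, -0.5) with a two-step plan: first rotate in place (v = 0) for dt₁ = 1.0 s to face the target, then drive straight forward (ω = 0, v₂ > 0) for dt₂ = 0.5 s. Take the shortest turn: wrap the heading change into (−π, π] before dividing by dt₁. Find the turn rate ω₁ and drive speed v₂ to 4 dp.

heading to target = atan2(-0.5−-2.5, 2.5−1) = 0.9273
Δθ = wrap(0.9273 − -0.5236) = 1.4509; ω₁ = Δθ/dt₁ = 1.4509
distance = √((2.5−1)² + (-0.5−-2.5)²) = 2.5000; v₂ = distance/dt₂ = 5.0000

ω₁ = 1.4509, v₂ = 5.0000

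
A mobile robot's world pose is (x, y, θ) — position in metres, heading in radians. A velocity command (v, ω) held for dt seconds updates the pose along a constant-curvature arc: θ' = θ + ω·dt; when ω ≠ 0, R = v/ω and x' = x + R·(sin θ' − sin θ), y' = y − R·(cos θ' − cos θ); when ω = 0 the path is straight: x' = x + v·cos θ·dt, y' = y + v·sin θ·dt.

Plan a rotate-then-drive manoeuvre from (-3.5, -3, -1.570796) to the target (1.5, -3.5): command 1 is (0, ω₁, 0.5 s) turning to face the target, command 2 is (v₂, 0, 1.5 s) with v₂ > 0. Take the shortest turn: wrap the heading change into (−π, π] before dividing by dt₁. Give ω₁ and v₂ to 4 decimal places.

heading to target = atan2(-3.5−-3, 1.5−-3.5) = -0.0997
Δθ = wrap(-0.0997 − -1.5708) = 1.4711; ω₁ = Δθ/dt₁ = 2.9423
distance = √((1.5−-3.5)² + (-3.5−-3)²) = 5.0249; v₂ = distance/dt₂ = 3.3500

ω₁ = 2.9423, v₂ = 3.3500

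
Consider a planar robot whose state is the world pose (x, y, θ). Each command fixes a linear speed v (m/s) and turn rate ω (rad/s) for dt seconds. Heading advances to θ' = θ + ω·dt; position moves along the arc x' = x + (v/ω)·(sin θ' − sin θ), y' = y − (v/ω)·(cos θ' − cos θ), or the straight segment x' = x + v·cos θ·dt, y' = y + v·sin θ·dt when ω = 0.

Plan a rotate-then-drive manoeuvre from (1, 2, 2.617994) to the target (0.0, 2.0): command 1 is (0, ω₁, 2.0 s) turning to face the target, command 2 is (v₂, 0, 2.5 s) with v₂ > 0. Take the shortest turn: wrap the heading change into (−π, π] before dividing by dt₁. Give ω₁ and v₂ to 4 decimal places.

ω₁ = 0.2618, v₂ = 0.4000

heading to target = atan2(2−2, 0−1) = 3.1416
Δθ = wrap(3.1416 − 2.6180) = 0.5236; ω₁ = Δθ/dt₁ = 0.2618
distance = √((0−1)² + (2−2)²) = 1.0000; v₂ = distance/dt₂ = 0.4000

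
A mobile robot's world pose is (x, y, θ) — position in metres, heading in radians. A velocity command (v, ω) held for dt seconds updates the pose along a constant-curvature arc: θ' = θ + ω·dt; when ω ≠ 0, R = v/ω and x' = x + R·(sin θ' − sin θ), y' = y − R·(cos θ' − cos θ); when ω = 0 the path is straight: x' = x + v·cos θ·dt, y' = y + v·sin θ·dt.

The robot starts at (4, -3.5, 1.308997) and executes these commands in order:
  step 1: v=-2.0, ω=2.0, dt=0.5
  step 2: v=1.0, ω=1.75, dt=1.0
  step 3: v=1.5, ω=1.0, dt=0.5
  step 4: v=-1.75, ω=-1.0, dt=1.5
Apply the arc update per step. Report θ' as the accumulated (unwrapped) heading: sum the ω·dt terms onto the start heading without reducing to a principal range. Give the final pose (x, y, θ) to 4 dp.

step 1: θ'=2.3090 (R=-1.0000) → pose (4.2262, -4.4318, 2.3090)
step 2: θ'=4.0590 (R=0.5714) → pose (3.3498, -4.4690, 4.0590)
step 3: θ'=4.5590 (R=1.5000) → pose (3.0585, -5.1516, 4.5590)
step 4: θ'=3.0590 (R=1.7500) → pose (4.9323, -3.6750, 3.0590)

(4.9323, -3.6750, 3.0590)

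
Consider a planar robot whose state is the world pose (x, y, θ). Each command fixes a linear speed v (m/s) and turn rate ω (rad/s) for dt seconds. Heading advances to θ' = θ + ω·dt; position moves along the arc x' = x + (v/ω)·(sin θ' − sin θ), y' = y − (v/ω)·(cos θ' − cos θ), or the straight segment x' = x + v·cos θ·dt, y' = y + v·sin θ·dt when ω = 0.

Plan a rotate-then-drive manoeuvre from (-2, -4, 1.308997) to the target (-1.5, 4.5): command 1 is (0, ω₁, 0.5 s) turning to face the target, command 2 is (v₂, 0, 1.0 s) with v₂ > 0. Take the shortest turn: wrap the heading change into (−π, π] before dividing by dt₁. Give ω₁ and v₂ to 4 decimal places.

heading to target = atan2(4.5−-4, -1.5−-2) = 1.5120
Δθ = wrap(1.5120 − 1.3090) = 0.2030; ω₁ = Δθ/dt₁ = 0.4061
distance = √((-1.5−-2)² + (4.5−-4)²) = 8.5147; v₂ = distance/dt₂ = 8.5147

ω₁ = 0.4061, v₂ = 8.5147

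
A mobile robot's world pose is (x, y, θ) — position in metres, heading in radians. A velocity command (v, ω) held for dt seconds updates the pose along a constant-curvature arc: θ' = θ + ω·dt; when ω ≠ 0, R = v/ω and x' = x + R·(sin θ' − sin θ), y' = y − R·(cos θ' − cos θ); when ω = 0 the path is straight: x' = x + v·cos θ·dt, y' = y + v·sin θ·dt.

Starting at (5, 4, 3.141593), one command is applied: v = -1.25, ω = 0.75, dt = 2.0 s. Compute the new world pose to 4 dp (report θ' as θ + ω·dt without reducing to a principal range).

θ' = 3.1416 + 0.75·2.0 = 4.6416
R = v/ω = -1.25/0.75 = -1.6667
x' = 5 + -1.6667·(sin 4.6416 − sin 3.1416) = 6.6625
y' = 4 − -1.6667·(cos 4.6416 − cos 3.1416) = 5.5488

(6.6625, 5.5488, 4.6416)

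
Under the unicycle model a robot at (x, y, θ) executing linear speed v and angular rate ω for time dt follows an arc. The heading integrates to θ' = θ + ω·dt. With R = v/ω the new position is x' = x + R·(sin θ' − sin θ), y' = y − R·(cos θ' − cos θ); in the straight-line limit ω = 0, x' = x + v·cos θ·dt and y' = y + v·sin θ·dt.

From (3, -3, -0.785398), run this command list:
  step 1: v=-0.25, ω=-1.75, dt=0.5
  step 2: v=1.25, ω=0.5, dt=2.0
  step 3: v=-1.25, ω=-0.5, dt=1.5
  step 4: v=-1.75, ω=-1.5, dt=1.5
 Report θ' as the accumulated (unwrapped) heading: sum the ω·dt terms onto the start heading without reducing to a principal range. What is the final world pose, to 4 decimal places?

step 1: θ'=-1.6604 (R=0.1429) → pose (2.9587, -2.8862, -1.6604)
step 2: θ'=-0.6604 (R=2.5000) → pose (3.9151, -5.0843, -0.6604)
step 3: θ'=-1.4104 (R=2.5000) → pose (2.9808, -3.5092, -1.4104)
step 4: θ'=-3.6604 (R=1.1667) → pose (4.7110, -2.3097, -3.6604)

(4.7110, -2.3097, -3.6604)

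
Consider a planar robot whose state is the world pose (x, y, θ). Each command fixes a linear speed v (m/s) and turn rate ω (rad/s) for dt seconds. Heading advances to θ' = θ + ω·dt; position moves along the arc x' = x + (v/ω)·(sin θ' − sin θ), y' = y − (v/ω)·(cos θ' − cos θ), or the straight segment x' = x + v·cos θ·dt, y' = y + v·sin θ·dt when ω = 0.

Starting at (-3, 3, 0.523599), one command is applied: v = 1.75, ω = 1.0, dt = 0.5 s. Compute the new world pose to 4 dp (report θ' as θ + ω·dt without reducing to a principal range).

(-2.3805, 3.6050, 1.0236)

θ' = 0.5236 + 1.0·0.5 = 1.0236
R = v/ω = 1.75/1.0 = 1.7500
x' = -3 + 1.7500·(sin 1.0236 − sin 0.5236) = -2.3805
y' = 3 − 1.7500·(cos 1.0236 − cos 0.5236) = 3.6050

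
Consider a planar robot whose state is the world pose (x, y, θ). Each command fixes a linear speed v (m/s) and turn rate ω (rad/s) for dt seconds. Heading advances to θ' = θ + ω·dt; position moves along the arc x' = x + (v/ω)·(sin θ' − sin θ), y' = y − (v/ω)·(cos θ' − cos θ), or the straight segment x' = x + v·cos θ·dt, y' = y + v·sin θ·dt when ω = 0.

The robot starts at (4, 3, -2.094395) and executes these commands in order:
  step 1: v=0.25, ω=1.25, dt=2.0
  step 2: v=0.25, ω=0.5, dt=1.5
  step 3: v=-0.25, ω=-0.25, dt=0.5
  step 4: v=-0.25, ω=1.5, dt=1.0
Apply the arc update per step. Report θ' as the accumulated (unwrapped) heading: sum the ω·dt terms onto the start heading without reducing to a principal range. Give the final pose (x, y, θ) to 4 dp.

(4.5022, 2.6408, 2.5306)

step 1: θ'=0.4056 (R=0.2000) → pose (4.2521, 2.7162, 0.4056)
step 2: θ'=1.1556 (R=0.5000) → pose (4.5124, 2.9740, 1.1556)
step 3: θ'=1.0306 (R=1.0000) → pose (4.4549, 2.8630, 1.0306)
step 4: θ'=2.5306 (R=-0.1667) → pose (4.5022, 2.6408, 2.5306)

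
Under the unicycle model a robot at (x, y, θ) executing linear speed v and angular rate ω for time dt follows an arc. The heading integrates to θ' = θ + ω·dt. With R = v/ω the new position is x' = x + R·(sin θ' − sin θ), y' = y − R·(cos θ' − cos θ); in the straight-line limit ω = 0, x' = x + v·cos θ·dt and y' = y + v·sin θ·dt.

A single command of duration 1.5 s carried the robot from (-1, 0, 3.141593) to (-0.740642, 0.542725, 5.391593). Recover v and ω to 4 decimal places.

Δθ = 5.391593 − 3.141593 = 2.250000
ω = Δθ/dt = 2.250000/1.5 = 1.5000
R = −Δy/(cos θ' − cos θ) = -0.3333
v = R·ω = -0.3333·1.5000 = -0.5000

v = -0.5000, ω = 1.5000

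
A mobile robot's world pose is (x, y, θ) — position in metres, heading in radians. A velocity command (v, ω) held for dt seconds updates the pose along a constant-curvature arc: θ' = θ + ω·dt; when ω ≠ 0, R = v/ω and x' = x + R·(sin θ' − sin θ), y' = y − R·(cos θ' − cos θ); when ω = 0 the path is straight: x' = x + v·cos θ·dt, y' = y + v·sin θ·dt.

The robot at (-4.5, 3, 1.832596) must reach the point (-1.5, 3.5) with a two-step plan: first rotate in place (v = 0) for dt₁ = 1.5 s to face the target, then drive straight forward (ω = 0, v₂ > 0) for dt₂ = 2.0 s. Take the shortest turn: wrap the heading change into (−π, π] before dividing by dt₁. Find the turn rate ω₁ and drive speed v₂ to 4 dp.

heading to target = atan2(3.5−3, -1.5−-4.5) = 0.1651
Δθ = wrap(0.1651 − 1.8326) = -1.6674; ω₁ = Δθ/dt₁ = -1.1116
distance = √((-1.5−-4.5)² + (3.5−3)²) = 3.0414; v₂ = distance/dt₂ = 1.5207

ω₁ = -1.1116, v₂ = 1.5207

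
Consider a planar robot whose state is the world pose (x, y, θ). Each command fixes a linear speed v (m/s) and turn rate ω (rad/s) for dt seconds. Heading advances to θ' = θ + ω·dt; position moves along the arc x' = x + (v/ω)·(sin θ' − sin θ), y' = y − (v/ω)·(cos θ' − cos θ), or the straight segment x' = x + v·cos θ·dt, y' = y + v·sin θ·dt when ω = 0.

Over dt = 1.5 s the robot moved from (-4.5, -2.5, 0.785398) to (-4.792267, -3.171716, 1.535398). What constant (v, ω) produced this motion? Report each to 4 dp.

v = -0.5000, ω = 0.5000

Δθ = 1.535398 − 0.785398 = 0.750000
ω = Δθ/dt = 0.750000/1.5 = 0.5000
R = −Δy/(cos θ' − cos θ) = -1.0000
v = R·ω = -1.0000·0.5000 = -0.5000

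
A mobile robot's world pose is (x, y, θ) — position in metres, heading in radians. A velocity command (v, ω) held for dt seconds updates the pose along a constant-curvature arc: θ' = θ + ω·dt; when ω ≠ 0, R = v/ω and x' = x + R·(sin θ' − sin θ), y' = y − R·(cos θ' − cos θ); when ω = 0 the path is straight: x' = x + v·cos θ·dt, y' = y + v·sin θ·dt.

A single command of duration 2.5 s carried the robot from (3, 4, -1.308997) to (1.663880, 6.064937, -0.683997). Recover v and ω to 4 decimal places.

Δθ = -0.683997 − -1.308997 = 0.625000
ω = Δθ/dt = 0.625000/2.5 = 0.2500
R = −Δy/(cos θ' − cos θ) = -4.0000
v = R·ω = -4.0000·0.2500 = -1.0000

v = -1.0000, ω = 0.2500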